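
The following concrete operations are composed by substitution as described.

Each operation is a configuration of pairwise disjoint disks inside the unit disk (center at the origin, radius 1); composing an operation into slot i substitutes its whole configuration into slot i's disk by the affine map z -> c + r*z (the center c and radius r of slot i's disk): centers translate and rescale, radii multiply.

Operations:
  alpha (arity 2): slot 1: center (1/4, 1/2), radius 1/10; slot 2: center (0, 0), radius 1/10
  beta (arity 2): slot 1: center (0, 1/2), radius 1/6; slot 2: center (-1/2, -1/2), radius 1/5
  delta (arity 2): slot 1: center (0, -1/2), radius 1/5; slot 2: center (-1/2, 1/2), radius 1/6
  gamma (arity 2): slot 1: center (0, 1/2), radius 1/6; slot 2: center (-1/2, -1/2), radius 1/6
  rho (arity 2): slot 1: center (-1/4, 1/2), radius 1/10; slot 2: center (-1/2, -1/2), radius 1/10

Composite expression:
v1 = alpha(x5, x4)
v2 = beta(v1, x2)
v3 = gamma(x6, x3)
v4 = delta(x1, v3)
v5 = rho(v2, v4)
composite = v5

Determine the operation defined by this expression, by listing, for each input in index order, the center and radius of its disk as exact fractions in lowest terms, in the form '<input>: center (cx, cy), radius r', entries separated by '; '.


Nesting under rho composes maps z -> c + r*z down each x-path.
for x5, the 3-step affine chain lands on center (-59/240, 67/120), radius 1/600
for x4, the 3-step affine chain lands on center (-1/4, 11/20), radius 1/600
for x2, the 2-step affine chain lands on center (-3/10, 9/20), radius 1/50
for x1, the 2-step affine chain lands on center (-1/2, -11/20), radius 1/50
for x6, the 3-step affine chain lands on center (-11/20, -53/120), radius 1/360
for x3, the 3-step affine chain lands on center (-67/120, -11/24), radius 1/360

x1: center (-1/2, -11/20), radius 1/50; x2: center (-3/10, 9/20), radius 1/50; x3: center (-67/120, -11/24), radius 1/360; x4: center (-1/4, 11/20), radius 1/600; x5: center (-59/240, 67/120), radius 1/600; x6: center (-11/20, -53/120), radius 1/360


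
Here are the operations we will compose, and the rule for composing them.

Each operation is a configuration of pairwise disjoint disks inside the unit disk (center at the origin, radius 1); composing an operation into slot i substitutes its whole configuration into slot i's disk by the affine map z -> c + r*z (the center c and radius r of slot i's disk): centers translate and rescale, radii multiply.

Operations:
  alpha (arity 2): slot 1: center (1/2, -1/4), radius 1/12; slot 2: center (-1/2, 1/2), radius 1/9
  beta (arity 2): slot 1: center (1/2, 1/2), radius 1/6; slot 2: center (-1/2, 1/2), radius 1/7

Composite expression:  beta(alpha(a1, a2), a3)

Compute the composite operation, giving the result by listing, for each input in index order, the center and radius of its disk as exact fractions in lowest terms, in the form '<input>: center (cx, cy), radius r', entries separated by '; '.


Nesting under beta composes maps z -> c + r*z down each a-path.
input a1: composing its 2 substitution steps yields center (7/12, 11/24), radius 1/72
input a2: composing its 2 substitution steps yields center (5/12, 7/12), radius 1/54
input a3: composing its 1 substitution step yields center (-1/2, 1/2), radius 1/7

a1: center (7/12, 11/24), radius 1/72; a2: center (5/12, 7/12), radius 1/54; a3: center (-1/2, 1/2), radius 1/7


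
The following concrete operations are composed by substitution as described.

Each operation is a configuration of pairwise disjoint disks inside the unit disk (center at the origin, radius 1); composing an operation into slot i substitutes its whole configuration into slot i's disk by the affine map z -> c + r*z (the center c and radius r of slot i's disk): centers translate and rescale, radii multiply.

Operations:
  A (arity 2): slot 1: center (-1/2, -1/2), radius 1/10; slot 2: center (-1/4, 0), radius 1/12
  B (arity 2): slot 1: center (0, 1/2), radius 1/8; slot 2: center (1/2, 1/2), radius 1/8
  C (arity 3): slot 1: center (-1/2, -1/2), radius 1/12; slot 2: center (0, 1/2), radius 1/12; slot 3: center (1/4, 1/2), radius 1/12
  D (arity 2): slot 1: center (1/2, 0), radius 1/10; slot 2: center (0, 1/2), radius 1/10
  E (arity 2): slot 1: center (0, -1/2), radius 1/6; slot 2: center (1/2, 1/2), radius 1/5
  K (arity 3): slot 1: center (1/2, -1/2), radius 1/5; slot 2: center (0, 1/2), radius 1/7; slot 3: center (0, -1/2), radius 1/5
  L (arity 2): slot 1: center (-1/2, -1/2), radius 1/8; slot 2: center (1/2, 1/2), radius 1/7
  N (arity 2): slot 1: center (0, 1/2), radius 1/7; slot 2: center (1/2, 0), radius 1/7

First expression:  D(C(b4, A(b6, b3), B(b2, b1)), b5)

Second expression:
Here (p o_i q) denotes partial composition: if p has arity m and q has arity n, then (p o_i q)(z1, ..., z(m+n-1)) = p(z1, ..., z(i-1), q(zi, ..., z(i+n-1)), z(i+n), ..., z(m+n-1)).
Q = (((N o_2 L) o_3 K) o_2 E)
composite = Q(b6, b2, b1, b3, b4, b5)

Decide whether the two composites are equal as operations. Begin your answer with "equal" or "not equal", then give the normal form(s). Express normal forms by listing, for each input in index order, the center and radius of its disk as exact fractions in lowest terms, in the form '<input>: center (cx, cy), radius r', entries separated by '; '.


not equal; the first gives b1: center (127/240, 13/240), radius 1/960; b2: center (21/40, 13/240), radius 1/960; b3: center (239/480, 1/20), radius 1/1440; b4: center (9/20, -1/20), radius 1/120; b5: center (0, 1/2), radius 1/10; b6: center (119/240, 11/240), radius 1/1200 and the second b1: center (7/16, -1/16), radius 1/280; b2: center (3/7, -9/112), radius 1/336; b3: center (57/98, 3/49), radius 1/245; b4: center (4/7, 4/49), radius 1/343; b5: center (4/7, 3/49), radius 1/245; b6: center (0, 1/2), radius 1/7

Normal form of the first expression: b1: center (127/240, 13/240), radius 1/960; b2: center (21/40, 13/240), radius 1/960; b3: center (239/480, 1/20), radius 1/1440; b4: center (9/20, -1/20), radius 1/120; b5: center (0, 1/2), radius 1/10; b6: center (119/240, 11/240), radius 1/1200
Normal form of the second expression: b1: center (7/16, -1/16), radius 1/280; b2: center (3/7, -9/112), radius 1/336; b3: center (57/98, 3/49), radius 1/245; b4: center (4/7, 4/49), radius 1/343; b5: center (4/7, 3/49), radius 1/245; b6: center (0, 1/2), radius 1/7
Different reductions; not equal.


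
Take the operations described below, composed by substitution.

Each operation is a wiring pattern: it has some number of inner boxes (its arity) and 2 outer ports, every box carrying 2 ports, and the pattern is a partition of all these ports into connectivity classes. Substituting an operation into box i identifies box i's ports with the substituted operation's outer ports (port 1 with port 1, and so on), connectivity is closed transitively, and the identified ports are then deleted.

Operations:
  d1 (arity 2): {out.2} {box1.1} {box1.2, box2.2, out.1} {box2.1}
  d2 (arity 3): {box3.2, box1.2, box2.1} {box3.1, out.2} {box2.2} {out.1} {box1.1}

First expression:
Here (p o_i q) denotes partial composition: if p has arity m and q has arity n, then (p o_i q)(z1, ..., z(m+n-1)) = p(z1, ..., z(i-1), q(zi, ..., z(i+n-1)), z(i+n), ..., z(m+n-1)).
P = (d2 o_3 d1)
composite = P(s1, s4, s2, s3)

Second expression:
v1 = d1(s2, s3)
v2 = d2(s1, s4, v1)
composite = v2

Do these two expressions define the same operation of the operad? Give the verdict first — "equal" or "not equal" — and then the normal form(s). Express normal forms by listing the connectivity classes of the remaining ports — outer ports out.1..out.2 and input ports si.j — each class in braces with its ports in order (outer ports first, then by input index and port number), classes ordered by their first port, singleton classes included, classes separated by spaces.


The first expression reduces to {out.1} {out.2, s2.2, s3.2} {s1.1} {s1.2, s4.1} {s2.1} {s3.1} {s4.2}
The second expression reduces to {out.1} {out.2, s2.2, s3.2} {s1.1} {s1.2, s4.1} {s2.1} {s3.1} {s4.2}
Identical normal forms: equal.

equal; both compose to {out.1} {out.2, s2.2, s3.2} {s1.1} {s1.2, s4.1} {s2.1} {s3.1} {s4.2}


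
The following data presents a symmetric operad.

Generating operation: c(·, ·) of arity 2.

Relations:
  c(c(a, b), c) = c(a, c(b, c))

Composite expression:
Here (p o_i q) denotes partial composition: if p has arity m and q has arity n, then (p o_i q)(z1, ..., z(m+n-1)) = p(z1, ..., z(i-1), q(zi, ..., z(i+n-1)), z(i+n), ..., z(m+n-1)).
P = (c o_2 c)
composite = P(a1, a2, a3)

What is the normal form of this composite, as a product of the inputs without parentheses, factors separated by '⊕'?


a1 ⊕ a2 ⊕ a3

Associativity of c dissolves the nesting; only the a-input order survives.
c(a2, a3) linearizes to a2 ⊕ a3
c(a1, c(a2, a3)) linearizes to a1 ⊕ a2 ⊕ a3


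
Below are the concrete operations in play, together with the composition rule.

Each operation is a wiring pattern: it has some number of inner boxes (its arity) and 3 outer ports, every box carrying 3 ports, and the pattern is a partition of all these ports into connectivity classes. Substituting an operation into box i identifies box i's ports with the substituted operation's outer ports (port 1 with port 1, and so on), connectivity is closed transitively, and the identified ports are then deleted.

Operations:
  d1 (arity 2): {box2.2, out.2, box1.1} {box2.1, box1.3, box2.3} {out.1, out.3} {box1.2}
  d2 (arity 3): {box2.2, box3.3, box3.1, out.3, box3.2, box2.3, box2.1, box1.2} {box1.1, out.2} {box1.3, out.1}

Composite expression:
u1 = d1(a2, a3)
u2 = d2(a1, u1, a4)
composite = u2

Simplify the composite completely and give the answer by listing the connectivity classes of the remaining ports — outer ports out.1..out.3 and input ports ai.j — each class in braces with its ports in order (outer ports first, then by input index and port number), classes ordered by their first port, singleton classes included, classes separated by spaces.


{out.1, a1.3} {out.2, a1.1} {out.3, a1.2, a2.1, a3.2, a4.1, a4.2, a4.3} {a2.2} {a2.3, a3.1, a3.3}

Connectivity passes through glued d2-boundaries; trace each wire chain.
through d1, on inputs (a2, a3): {out.1, out.3} {out.2, a2.1, a3.2} {a2.2} {a2.3, a3.1, a3.3} (out.j = stage outer ports)
through d2, on inputs (a1, a2, a3, a4): {out.1, a1.3} {out.2, a1.1} {out.3, a1.2, a2.1, a3.2, a4.1, a4.2, a4.3} {a2.2} {a2.3, a3.1, a3.3} (out.j = stage outer ports)


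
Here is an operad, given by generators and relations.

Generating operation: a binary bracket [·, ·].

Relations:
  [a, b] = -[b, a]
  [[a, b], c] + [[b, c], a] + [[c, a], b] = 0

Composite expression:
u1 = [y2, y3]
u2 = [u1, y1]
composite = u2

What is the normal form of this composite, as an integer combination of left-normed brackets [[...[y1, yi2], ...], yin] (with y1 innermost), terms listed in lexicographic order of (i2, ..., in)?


-[[y1, y2], y3] + [[y1, y3], y2]

Expand each bracket as ab - ba; the y1-initial words give the coefficients.
Composite bracket: [[y2, y3], y1]
Each bracket splits as ab - ba, giving 4 signed words (2^2 = 4).
Collect the words opening with y1:
  from y1y2y3, sign -1: term -[[y1, y2], y3]
  from y1y3y2, sign +1: term +[[y1, y3], y2]


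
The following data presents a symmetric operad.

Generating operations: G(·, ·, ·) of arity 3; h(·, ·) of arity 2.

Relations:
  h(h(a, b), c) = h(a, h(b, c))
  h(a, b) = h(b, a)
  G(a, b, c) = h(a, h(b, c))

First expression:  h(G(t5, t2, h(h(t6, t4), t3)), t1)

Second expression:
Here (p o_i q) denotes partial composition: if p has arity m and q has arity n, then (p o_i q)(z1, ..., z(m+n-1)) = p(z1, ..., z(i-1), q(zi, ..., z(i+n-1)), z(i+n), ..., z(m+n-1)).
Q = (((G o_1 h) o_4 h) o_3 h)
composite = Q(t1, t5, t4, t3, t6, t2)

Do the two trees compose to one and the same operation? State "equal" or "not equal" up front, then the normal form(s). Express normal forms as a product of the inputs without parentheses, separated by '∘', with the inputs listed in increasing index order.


equal: each reduces to t1 ∘ t2 ∘ t3 ∘ t4 ∘ t5 ∘ t6

In normal form, the first expression is t1 ∘ t2 ∘ t3 ∘ t4 ∘ t5 ∘ t6
In normal form, the second expression is t1 ∘ t2 ∘ t3 ∘ t4 ∘ t5 ∘ t6
One common form — equal.


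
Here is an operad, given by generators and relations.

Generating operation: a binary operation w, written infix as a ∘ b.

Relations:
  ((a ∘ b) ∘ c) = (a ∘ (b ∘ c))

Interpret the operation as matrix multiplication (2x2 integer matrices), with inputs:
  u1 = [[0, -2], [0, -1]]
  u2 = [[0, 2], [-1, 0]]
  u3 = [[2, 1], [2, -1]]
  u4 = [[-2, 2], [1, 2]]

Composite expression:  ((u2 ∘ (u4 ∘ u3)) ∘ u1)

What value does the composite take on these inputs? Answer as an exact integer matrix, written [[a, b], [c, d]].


[[0, -22], [0, -4]]


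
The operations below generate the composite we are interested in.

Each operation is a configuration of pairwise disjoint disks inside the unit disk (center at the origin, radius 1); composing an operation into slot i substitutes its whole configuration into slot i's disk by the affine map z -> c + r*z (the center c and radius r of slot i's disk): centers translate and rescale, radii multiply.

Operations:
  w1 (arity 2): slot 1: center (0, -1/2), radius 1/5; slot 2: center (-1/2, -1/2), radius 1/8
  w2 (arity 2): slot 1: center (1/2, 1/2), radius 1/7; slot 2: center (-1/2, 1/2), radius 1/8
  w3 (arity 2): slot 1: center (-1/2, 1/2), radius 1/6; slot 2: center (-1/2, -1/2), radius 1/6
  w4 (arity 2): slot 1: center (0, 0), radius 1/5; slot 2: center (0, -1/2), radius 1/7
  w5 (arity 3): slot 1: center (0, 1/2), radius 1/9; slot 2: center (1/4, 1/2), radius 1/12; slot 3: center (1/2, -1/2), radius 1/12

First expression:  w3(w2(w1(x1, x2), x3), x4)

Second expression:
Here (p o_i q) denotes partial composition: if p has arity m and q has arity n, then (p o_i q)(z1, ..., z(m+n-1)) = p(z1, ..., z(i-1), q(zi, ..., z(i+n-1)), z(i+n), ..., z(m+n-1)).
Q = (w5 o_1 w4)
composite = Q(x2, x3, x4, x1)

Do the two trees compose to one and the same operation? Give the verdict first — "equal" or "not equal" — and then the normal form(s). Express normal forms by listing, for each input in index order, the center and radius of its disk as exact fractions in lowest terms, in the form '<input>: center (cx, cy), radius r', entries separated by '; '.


Reducing the first expression gives x1: center (-5/12, 4/7), radius 1/210; x2: center (-3/7, 4/7), radius 1/336; x3: center (-7/12, 7/12), radius 1/48; x4: center (-1/2, -1/2), radius 1/6
Reducing the second expression gives x1: center (1/2, -1/2), radius 1/12; x2: center (0, 1/2), radius 1/45; x3: center (0, 4/9), radius 1/63; x4: center (1/4, 1/2), radius 1/12
They disagree, so not equal.

not equal; first: x1: center (-5/12, 4/7), radius 1/210; x2: center (-3/7, 4/7), radius 1/336; x3: center (-7/12, 7/12), radius 1/48; x4: center (-1/2, -1/2), radius 1/6; second: x1: center (1/2, -1/2), radius 1/12; x2: center (0, 1/2), radius 1/45; x3: center (0, 4/9), radius 1/63; x4: center (1/4, 1/2), radius 1/12


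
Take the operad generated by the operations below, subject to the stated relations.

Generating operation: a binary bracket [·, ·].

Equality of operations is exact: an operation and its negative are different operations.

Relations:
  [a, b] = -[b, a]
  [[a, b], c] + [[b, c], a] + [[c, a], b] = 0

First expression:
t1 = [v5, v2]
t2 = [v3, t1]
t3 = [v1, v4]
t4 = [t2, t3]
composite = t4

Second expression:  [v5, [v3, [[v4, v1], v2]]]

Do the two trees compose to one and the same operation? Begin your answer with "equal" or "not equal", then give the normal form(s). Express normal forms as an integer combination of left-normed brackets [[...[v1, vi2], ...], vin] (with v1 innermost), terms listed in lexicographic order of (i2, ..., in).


not equal — first -[[[[v1, v4], v2], v5], v3] + [[[[v1, v4], v3], v2], v5] - [[[[v1, v4], v3], v5], v2] + [[[[v1, v4], v5], v2], v3], second -[[[[v1, v4], v2], v3], v5]

The first expression reduces to -[[[[v1, v4], v2], v5], v3] + [[[[v1, v4], v3], v2], v5] - [[[[v1, v4], v3], v5], v2] + [[[[v1, v4], v5], v2], v3]
The second expression reduces to -[[[[v1, v4], v2], v3], v5]
Different reductions; not equal.


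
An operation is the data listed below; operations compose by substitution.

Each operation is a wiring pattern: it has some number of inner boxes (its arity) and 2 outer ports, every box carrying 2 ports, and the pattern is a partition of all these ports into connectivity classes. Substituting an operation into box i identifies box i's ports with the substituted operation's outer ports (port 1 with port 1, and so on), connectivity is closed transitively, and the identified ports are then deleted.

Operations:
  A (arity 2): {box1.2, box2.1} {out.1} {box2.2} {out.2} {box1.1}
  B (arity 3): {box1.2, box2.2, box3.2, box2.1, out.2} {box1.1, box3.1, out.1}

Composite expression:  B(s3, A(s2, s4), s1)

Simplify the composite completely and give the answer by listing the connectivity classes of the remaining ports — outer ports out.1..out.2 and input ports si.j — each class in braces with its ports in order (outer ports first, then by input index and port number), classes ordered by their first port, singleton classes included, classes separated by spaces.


{out.1, s1.1, s3.1} {out.2, s1.2, s3.2} {s2.1} {s2.2, s4.1} {s4.2}

Treat the ports identified at B as solder joints: merge, then drop.
after A, the pattern on (s2, s4) reads {out.1} {out.2} {s2.1} {s2.2, s4.1} {s4.2} (out.j = its outer ports)
after B, the pattern on (s3, s2, s4, s1) reads {out.1, s1.1, s3.1} {out.2, s1.2, s3.2} {s2.1} {s2.2, s4.1} {s4.2} (out.j = its outer ports)


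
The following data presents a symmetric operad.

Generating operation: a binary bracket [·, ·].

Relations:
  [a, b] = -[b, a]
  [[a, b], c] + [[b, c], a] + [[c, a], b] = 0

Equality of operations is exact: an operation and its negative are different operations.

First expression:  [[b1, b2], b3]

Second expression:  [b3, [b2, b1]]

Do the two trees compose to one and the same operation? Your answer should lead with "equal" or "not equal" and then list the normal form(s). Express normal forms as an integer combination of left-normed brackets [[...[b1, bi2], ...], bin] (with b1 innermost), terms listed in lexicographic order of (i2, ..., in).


Reducing the first expression gives [[b1, b2], b3]
Reducing the second expression gives [[b1, b2], b3]
Both agree, so they are equal.

equal — both sides give [[b1, b2], b3]


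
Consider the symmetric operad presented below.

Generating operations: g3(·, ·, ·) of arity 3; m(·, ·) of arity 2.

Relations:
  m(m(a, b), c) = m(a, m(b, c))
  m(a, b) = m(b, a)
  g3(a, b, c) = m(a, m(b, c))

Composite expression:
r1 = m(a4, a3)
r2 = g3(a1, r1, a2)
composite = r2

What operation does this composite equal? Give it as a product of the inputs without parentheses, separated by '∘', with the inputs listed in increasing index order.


a1 ∘ a2 ∘ a3 ∘ a4

Reordering under g3 is free, so list the a-inputs canonically.
m(a4, a3) reduces to a4 ∘ a3
g3(a1, m(a4, a3), a2) reduces to a1 ∘ a4 ∘ a3 ∘ a2
commutativity sorts the factors: a1 ∘ a2 ∘ a3 ∘ a4


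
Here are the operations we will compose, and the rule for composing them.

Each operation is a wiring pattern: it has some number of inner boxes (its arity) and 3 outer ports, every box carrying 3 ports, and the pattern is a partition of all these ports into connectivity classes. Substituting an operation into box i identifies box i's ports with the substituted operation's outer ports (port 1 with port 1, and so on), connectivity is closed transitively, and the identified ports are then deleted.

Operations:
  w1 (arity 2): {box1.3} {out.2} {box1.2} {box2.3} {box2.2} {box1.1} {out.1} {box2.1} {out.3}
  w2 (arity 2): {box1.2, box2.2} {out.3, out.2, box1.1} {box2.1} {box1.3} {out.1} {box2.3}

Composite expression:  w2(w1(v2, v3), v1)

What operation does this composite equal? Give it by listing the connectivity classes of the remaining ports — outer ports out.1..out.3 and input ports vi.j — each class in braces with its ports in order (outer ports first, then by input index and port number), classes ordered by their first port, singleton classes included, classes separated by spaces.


{out.1} {out.2, out.3} {v1.1} {v1.2} {v1.3} {v2.1} {v2.2} {v2.3} {v3.1} {v3.2} {v3.3}

Reachability decides: close wires over w2-identified ports.
stage w1: inputs (v2, v3), connectivity {out.1} {out.2} {out.3} {v2.1} {v2.2} {v2.3} {v3.1} {v3.2} {v3.3}, out.j its boundary
stage w2: inputs (v2, v3, v1), connectivity {out.1} {out.2, out.3} {v1.1} {v1.2} {v1.3} {v2.1} {v2.2} {v2.3} {v3.1} {v3.2} {v3.3}, out.j its boundary


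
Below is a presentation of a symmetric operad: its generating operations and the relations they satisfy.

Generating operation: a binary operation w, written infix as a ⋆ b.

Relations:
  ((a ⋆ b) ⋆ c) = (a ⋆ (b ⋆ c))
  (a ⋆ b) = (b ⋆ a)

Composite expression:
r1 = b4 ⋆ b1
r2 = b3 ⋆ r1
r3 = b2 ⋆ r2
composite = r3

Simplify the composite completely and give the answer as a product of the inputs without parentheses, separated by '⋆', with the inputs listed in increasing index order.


b1 ⋆ b2 ⋆ b3 ⋆ b4

Reordering under w is free, so list the b-inputs canonically.
(b4 ⋆ b1) collapses to b4 ⋆ b1
(b3 ⋆ (b4 ⋆ b1)) collapses to b3 ⋆ b4 ⋆ b1
(b2 ⋆ (b3 ⋆ (b4 ⋆ b1))) collapses to b2 ⋆ b3 ⋆ b4 ⋆ b1
commutativity sorts the factors: b1 ⋆ b2 ⋆ b3 ⋆ b4


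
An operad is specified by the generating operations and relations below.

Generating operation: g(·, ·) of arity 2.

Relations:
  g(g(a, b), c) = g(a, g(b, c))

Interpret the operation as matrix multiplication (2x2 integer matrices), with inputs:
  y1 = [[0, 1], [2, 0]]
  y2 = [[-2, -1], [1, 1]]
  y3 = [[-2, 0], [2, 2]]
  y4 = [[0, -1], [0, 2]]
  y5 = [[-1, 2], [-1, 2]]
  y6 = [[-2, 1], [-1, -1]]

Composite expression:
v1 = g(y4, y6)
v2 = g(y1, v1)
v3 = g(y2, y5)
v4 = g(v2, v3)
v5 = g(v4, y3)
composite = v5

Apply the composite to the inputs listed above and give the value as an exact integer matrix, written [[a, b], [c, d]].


g(y4, y6) = [[1, 1], [-2, -2]]
g(y1, g(y4, y6)) = [[-2, -2], [2, 2]]
g(y2, y5) = [[3, -6], [-2, 4]]
g(g(y1, g(y4, y6)), g(y2, y5)) = [[-2, 4], [2, -4]]
g(g(g(y1, g(y4, y6)), g(y2, y5)), y3) = [[12, 8], [-12, -8]]

[[12, 8], [-12, -8]]


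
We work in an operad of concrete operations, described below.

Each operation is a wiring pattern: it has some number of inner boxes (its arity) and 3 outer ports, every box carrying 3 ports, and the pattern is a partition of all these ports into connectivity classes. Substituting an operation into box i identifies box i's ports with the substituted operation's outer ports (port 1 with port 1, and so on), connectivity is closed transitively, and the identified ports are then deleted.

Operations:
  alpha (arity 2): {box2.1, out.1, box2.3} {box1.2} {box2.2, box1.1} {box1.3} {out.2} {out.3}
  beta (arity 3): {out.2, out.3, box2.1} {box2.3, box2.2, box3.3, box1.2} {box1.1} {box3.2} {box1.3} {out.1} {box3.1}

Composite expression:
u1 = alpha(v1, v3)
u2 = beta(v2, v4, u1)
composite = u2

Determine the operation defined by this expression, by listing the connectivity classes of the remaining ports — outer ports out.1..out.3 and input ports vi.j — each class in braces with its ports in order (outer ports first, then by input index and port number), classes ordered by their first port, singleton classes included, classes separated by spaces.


{out.1} {out.2, out.3, v4.1} {v1.1, v3.2} {v1.2} {v1.3} {v2.1} {v2.2, v4.2, v4.3} {v2.3} {v3.1, v3.3}


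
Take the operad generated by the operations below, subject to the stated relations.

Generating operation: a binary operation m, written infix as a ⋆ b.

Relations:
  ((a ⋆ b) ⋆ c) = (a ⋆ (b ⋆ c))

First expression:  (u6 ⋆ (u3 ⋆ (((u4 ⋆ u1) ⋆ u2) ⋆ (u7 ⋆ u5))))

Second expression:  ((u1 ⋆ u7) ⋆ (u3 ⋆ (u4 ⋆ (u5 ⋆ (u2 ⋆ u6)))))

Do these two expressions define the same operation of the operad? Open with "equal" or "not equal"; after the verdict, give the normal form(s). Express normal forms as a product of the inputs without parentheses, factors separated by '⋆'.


The first expression, normalized: u6 ⋆ u3 ⋆ u4 ⋆ u1 ⋆ u2 ⋆ u7 ⋆ u5
The second expression, normalized: u1 ⋆ u7 ⋆ u3 ⋆ u4 ⋆ u5 ⋆ u2 ⋆ u6
No match — not equal.

not equal: they reduce to u6 ⋆ u3 ⋆ u4 ⋆ u1 ⋆ u2 ⋆ u7 ⋆ u5 and u1 ⋆ u7 ⋆ u3 ⋆ u4 ⋆ u5 ⋆ u2 ⋆ u6


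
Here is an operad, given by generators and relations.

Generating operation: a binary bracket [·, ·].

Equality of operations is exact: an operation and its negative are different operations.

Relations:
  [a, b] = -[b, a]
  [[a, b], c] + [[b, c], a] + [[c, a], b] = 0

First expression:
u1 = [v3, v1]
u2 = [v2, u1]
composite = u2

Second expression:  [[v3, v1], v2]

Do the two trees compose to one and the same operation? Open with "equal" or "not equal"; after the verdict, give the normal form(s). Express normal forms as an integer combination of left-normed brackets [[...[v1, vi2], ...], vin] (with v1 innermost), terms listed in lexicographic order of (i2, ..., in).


not equal; first: [[v1, v3], v2]; second: -[[v1, v3], v2]


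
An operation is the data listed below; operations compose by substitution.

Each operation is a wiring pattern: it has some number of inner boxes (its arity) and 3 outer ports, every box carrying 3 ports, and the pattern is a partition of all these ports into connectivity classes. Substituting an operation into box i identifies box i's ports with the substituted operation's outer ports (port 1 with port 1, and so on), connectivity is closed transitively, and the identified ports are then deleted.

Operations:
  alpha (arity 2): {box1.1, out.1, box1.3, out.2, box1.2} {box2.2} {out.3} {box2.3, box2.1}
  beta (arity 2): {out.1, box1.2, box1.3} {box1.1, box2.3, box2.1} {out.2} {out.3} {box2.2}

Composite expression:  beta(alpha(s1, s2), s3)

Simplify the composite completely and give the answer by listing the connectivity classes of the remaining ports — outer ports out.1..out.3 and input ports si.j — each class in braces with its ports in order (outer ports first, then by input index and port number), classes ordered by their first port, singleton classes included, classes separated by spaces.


{out.1, s1.1, s1.2, s1.3, s3.1, s3.3} {out.2} {out.3} {s2.1, s2.3} {s2.2} {s3.2}

Substituting into beta glues patterns; closure does the rest.
composing alpha on (s1, s2), with out.j its own outer ports: {out.1, out.2, s1.1, s1.2, s1.3} {out.3} {s2.1, s2.3} {s2.2}
composing beta on (s1, s2, s3), with out.j its own outer ports: {out.1, s1.1, s1.2, s1.3, s3.1, s3.3} {out.2} {out.3} {s2.1, s2.3} {s2.2} {s3.2}


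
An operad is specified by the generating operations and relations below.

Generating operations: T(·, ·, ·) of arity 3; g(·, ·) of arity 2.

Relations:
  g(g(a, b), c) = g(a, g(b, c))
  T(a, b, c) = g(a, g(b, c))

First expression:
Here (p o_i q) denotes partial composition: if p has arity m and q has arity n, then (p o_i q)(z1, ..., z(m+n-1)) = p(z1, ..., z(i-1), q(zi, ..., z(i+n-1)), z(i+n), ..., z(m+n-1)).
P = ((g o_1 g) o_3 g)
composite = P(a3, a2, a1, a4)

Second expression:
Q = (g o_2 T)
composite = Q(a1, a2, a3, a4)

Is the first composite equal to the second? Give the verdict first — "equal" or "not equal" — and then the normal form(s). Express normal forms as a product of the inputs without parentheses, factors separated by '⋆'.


not equal — first a3 ⋆ a2 ⋆ a1 ⋆ a4, second a1 ⋆ a2 ⋆ a3 ⋆ a4

The first expression reduces to a3 ⋆ a2 ⋆ a1 ⋆ a4
The second expression reduces to a1 ⋆ a2 ⋆ a3 ⋆ a4
They disagree, so not equal.


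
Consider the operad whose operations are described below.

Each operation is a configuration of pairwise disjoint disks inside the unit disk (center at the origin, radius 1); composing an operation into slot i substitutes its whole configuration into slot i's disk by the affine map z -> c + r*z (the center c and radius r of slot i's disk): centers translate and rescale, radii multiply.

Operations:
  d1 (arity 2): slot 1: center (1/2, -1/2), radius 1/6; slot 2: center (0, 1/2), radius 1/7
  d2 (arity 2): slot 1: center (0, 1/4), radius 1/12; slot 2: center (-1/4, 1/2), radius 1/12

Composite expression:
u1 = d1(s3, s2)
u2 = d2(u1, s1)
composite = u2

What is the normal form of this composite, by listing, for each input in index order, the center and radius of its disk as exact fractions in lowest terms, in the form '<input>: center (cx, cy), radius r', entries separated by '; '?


Nesting under d2 composes maps z -> c + r*z down each s-path.
input s3: applying the 2 nested substitutions gives center (1/24, 5/24), radius 1/72
input s2: applying the 2 nested substitutions gives center (0, 7/24), radius 1/84
input s1: applying the 1 nested substitution gives center (-1/4, 1/2), radius 1/12

s1: center (-1/4, 1/2), radius 1/12; s2: center (0, 7/24), radius 1/84; s3: center (1/24, 5/24), radius 1/72


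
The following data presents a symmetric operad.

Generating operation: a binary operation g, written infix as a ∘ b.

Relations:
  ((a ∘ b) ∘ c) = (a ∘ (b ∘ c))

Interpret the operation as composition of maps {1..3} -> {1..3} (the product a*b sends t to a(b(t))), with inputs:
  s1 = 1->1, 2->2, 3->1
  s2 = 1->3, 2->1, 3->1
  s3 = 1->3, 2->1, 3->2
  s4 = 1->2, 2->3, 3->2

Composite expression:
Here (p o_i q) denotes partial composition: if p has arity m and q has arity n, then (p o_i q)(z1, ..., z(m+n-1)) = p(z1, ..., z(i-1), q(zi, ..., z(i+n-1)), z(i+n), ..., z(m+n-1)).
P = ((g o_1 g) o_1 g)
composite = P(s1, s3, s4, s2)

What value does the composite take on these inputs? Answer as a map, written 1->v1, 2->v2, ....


(s1 ∘ s3) = 1->1, 2->1, 3->2
((s1 ∘ s3) ∘ s4) = 1->1, 2->2, 3->1
(((s1 ∘ s3) ∘ s4) ∘ s2) = 1->1, 2->1, 3->1

1->1, 2->1, 3->1


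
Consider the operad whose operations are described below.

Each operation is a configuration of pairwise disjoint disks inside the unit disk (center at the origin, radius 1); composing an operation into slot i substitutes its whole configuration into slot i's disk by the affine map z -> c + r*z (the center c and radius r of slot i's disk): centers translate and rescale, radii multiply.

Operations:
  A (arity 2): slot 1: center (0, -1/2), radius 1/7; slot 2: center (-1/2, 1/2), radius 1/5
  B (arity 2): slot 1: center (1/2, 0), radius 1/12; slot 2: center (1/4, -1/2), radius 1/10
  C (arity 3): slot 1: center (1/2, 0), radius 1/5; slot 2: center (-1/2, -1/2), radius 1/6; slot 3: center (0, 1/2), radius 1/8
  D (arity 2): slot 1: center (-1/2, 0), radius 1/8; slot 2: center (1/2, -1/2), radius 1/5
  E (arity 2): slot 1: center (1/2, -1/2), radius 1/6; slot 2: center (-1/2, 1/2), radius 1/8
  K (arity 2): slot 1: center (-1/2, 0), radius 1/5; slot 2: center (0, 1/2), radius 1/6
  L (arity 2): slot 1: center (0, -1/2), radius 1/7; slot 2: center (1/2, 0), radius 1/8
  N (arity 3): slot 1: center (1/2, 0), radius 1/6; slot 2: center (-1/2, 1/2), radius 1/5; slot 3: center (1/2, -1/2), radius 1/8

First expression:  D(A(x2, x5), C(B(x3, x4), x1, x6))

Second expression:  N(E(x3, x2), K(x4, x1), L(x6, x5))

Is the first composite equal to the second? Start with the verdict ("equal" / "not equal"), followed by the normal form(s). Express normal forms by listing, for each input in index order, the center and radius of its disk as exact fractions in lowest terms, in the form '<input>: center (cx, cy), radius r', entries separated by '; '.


not equal; first: x1: center (2/5, -3/5), radius 1/30; x2: center (-1/2, -1/16), radius 1/56; x3: center (31/50, -1/2), radius 1/300; x4: center (61/100, -13/25), radius 1/250; x5: center (-9/16, 1/16), radius 1/40; x6: center (1/2, -2/5), radius 1/40; second: x1: center (-1/2, 3/5), radius 1/30; x2: center (5/12, 1/12), radius 1/48; x3: center (7/12, -1/12), radius 1/36; x4: center (-3/5, 1/2), radius 1/25; x5: center (9/16, -1/2), radius 1/64; x6: center (1/2, -9/16), radius 1/56

The first composite normalizes to x1: center (2/5, -3/5), radius 1/30; x2: center (-1/2, -1/16), radius 1/56; x3: center (31/50, -1/2), radius 1/300; x4: center (61/100, -13/25), radius 1/250; x5: center (-9/16, 1/16), radius 1/40; x6: center (1/2, -2/5), radius 1/40
The second composite normalizes to x1: center (-1/2, 3/5), radius 1/30; x2: center (5/12, 1/12), radius 1/48; x3: center (7/12, -1/12), radius 1/36; x4: center (-3/5, 1/2), radius 1/25; x5: center (9/16, -1/2), radius 1/64; x6: center (1/2, -9/16), radius 1/56
Distinct normal forms: not equal.


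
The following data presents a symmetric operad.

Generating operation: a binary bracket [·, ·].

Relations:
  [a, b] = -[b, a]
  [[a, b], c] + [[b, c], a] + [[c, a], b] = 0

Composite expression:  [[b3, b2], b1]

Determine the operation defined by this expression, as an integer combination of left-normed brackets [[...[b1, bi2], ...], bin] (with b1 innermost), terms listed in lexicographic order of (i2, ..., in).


[[b1, b2], b3] - [[b1, b3], b2]

Expand each bracket as ab - ba; the b1-initial words give the coefficients.
Composite bracket: [[b3, b2], b1]
Applying ab - ba throughout gives 4 signed words (2^2 = 4).
Words beginning with b1 determine it all:
  from b1b2b3, sign +1: term +[[b1, b2], b3]
  from b1b3b2, sign -1: term -[[b1, b3], b2]


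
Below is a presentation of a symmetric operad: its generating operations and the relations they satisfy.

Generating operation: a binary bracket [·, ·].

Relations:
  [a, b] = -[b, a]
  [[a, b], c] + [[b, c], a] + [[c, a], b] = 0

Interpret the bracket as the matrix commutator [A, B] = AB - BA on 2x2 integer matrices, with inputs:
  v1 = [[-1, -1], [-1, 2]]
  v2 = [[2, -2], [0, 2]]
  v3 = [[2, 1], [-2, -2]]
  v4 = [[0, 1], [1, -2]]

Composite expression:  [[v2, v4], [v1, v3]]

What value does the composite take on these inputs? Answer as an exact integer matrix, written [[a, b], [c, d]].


[v2, v4] = [[-2, 4], [0, 2]]
[v1, v3] = [[3, 1], [-10, -3]]
[[v2, v4], [v1, v3]] = [[-40, -28], [-40, 40]]

[[-40, -28], [-40, 40]]


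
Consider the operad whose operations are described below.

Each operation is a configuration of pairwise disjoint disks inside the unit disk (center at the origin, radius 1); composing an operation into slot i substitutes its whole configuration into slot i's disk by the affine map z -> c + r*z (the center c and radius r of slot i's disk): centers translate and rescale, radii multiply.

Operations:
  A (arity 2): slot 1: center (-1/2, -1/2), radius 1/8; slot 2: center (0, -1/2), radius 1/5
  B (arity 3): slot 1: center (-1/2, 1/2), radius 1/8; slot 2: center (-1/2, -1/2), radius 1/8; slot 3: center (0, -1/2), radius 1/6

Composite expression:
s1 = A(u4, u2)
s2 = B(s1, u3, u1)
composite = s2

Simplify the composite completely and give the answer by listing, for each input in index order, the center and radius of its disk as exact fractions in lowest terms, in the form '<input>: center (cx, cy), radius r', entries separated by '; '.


Only the slot chain above each u matters under B; compose those maps.
input u4: applying the 2 nested substitutions gives center (-9/16, 7/16), radius 1/64
input u2: applying the 2 nested substitutions gives center (-1/2, 7/16), radius 1/40
input u3: applying the 1 nested substitution gives center (-1/2, -1/2), radius 1/8
input u1: applying the 1 nested substitution gives center (0, -1/2), radius 1/6

u1: center (0, -1/2), radius 1/6; u2: center (-1/2, 7/16), radius 1/40; u3: center (-1/2, -1/2), radius 1/8; u4: center (-9/16, 7/16), radius 1/64


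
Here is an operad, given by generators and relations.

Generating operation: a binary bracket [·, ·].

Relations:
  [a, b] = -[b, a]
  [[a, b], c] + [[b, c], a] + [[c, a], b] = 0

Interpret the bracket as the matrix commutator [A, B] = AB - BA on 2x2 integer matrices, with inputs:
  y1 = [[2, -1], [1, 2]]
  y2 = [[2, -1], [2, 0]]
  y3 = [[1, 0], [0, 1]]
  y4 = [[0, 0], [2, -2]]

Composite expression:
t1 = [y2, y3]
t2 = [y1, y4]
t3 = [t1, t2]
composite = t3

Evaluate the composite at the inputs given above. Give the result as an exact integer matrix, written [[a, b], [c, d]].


[[0, 0], [0, 0]]

[y2, y3] = [[0, 0], [0, 0]]
[y1, y4] = [[-2, 2], [2, 2]]
[[y2, y3], [y1, y4]] = [[0, 0], [0, 0]]


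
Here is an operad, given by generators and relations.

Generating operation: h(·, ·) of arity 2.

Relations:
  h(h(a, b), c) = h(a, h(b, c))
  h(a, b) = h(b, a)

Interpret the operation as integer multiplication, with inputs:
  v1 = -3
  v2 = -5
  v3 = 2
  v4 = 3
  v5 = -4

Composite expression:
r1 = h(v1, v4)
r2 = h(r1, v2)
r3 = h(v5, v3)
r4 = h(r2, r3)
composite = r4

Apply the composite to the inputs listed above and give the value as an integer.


-360

h(v1, v4) = -9
h(h(v1, v4), v2) = 45
h(v5, v3) = -8
h(h(h(v1, v4), v2), h(v5, v3)) = -360


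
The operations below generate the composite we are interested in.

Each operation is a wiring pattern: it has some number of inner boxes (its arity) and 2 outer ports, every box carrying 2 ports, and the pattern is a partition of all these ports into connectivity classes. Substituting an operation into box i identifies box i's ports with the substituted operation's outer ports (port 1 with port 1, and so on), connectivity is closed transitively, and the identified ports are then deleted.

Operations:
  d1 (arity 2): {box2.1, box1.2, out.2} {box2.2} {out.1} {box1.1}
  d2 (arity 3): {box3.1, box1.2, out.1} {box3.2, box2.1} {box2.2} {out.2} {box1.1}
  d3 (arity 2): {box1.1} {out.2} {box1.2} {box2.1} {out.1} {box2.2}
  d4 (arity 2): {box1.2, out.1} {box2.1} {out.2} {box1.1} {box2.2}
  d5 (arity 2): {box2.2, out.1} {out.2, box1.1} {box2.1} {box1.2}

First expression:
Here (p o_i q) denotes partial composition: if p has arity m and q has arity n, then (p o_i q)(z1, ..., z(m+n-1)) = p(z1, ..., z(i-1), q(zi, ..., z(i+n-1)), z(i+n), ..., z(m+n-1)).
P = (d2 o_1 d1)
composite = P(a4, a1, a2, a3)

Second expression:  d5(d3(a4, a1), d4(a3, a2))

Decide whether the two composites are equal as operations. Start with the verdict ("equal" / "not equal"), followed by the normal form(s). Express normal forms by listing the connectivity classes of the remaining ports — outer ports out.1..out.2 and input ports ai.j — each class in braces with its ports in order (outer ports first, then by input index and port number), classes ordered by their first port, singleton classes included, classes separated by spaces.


not equal; first: {out.1, a1.1, a3.1, a4.2} {out.2} {a1.2} {a2.1, a3.2} {a2.2} {a4.1}; second: {out.1} {out.2} {a1.1} {a1.2} {a2.1} {a2.2} {a3.1} {a3.2} {a4.1} {a4.2}

Reducing the first expression gives {out.1, a1.1, a3.1, a4.2} {out.2} {a1.2} {a2.1, a3.2} {a2.2} {a4.1}
Reducing the second expression gives {out.1} {out.2} {a1.1} {a1.2} {a2.1} {a2.2} {a3.1} {a3.2} {a4.1} {a4.2}
Distinct normal forms: not equal.


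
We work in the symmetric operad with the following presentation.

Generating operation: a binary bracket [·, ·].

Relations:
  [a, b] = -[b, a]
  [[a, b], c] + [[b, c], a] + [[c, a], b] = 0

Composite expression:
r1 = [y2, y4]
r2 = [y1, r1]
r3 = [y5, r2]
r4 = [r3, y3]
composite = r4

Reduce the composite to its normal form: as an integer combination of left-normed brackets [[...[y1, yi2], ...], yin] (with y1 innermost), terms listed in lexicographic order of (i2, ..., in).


-[[[[y1, y2], y4], y5], y3] + [[[[y1, y4], y2], y5], y3]

Skip Jacobi rewriting: expand, keep y1-initial words, read off terms.
Composite bracket: [[y5, [y1, [y2, y4]]], y3]
Each bracket splits as ab - ba, giving 16 signed words (2^4 = 16).
Only words starting with y1 matter:
  sign of y1y2y4y5y3 is -1, so it contributes -[[[[y1, y2], y4], y5], y3]
  sign of y1y4y2y5y3 is +1, so it contributes +[[[[y1, y4], y2], y5], y3]


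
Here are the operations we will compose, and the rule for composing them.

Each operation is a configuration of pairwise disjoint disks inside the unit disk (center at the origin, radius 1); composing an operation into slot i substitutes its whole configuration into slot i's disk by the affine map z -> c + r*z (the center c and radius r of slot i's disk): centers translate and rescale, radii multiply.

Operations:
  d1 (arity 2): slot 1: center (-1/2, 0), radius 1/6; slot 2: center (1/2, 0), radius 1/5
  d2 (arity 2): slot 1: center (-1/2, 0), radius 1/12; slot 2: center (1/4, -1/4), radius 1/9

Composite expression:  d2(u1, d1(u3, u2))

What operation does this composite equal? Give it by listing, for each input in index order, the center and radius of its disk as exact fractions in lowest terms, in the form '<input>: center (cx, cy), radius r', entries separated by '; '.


u1: center (-1/2, 0), radius 1/12; u2: center (11/36, -1/4), radius 1/45; u3: center (7/36, -1/4), radius 1/54
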